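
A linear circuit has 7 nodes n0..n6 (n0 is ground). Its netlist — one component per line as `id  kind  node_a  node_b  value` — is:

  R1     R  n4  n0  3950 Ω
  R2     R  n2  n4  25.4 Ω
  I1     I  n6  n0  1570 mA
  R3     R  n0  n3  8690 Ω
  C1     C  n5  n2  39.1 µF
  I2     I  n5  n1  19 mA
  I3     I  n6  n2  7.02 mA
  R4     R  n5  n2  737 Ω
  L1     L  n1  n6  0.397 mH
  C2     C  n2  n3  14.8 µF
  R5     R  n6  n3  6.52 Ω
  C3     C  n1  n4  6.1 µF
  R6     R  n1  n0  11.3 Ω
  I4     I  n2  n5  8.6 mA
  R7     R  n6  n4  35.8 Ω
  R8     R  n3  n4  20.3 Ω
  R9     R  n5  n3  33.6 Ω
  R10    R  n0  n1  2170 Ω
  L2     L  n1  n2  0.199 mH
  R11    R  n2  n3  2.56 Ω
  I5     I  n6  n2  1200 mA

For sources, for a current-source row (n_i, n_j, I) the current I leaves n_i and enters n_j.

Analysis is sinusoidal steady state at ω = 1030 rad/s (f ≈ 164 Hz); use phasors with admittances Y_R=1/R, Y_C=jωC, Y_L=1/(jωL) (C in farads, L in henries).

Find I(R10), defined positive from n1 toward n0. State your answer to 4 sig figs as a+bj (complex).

MNA unknowns: 6 node voltages V₁..V_6
R1: Y=0.0002532+0.000j on G[4,0]
R2: Y=0.03937+0.000j on G[2,4]
I1: z[6]−=1.57, z[0]+=1.57
R3: Y=0.0001151+0.000j on G[0,3]
C1: Y=0.000+0.04027j on G[5,2]
I2: z[5]−=0.019, z[1]+=0.019
I3: z[6]−=0.00702, z[2]+=0.00702
R4: Y=0.001357+0.000j on G[5,2]
L1: Y=0.000-2.446j on G[1,6]
C2: Y=0.000+0.01524j on G[2,3]
R5: Y=0.1534+0.000j on G[6,3]
C3: Y=0.000+0.006283j on G[1,4]
R6: Y=0.08850+0.000j on G[1,0]
I4: z[2]−=0.0086, z[5]+=0.0086
R7: Y=0.02793+0.000j on G[6,4]
R8: Y=0.04926+0.000j on G[3,4]
R9: Y=0.02976+0.000j on G[5,3]
R10: Y=0.0004608+0.000j on G[0,1]
L2: Y=0.000-4.879j on G[1,2]
R11: Y=0.3906+0.000j on G[2,3]
I5: z[6]−=1.2, z[2]+=1.2
solve → V1=-17.58+0.0008617j, V2=-17.54+0.2430j, V3=-17.59-0.1298j, V4=-17.56-0.2438j, V5=-17.86+0.2944j, V6=-17.65-1.130j

-0.008100+3.971e-07j A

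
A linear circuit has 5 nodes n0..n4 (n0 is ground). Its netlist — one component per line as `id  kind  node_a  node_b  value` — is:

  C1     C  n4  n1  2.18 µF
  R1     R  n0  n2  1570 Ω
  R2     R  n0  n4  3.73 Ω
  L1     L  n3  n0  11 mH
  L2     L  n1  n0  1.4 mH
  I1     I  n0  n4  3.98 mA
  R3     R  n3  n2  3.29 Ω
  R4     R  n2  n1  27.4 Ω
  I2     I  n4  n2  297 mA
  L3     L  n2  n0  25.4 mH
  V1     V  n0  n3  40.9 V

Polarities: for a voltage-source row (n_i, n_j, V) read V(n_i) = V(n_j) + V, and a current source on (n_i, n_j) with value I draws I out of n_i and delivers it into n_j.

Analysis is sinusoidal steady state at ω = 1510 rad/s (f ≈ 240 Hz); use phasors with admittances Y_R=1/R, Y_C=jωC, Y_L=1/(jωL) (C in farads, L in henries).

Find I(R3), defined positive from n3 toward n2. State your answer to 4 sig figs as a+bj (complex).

-1.689+0.9106j A

Apply KCL at each of the 4 non-ground nodes and solve the resulting linear system.
Node n1: branches {C1, L2, R4} → V_1 = 0.02666-2.748j
Node n2: branches {R1, R3, R4, I2, L3} → V_2 = -35.34-2.996j
Node n3: branches {L1, R3, V1} → V_3 = -40.90+0.000j
Node n4: branches {C1, R2, I1, I2} → V_4 = -1.059+0.01333j
Source currents: i(V1)=-1.689+3.373j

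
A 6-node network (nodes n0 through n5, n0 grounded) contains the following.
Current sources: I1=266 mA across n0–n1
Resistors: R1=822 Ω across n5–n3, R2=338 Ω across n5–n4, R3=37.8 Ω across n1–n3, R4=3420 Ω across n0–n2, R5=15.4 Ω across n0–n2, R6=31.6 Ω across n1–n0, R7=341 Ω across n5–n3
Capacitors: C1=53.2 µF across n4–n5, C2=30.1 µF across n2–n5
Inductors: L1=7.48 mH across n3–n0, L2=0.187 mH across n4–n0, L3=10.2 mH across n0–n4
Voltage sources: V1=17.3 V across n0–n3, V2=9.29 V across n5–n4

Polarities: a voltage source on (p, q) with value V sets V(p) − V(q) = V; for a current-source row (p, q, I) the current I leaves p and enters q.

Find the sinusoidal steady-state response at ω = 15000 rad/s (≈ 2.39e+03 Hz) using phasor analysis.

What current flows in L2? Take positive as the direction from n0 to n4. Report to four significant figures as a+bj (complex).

0.7000-0.04821j A

MNA unknowns: 5 node voltages V₁..V_5 plus 2 source currents (V1, V2)
I1: z[0]−=0.266, z[1]+=0.266
R1: Y=0.001217+0.000j on G[5,3]
C1: Y=0.000+0.7980j on G[4,5]
L1: Y=0.000-0.008913j on G[3,0]
R2: Y=0.002959+0.000j on G[5,4]
L2: Y=0.000-0.3565j on G[4,0]
R3: Y=0.02646+0.000j on G[1,3]
R4: Y=0.0002924+0.000j on G[0,2]
R5: Y=0.06494+0.000j on G[0,2]
L3: Y=0.000-0.006536j on G[0,4]
R6: Y=0.03165+0.000j on G[1,0]
R7: Y=0.002933+0.000j on G[5,3]
C2: Y=0.000+0.4515j on G[2,5]
V1: row V0−V3=17.3, i_V1 at 0,3
V2: row V5−V4=9.29, i_V2 at 5,4
solve → V1=-3.299+0.000j, V2=9.245-0.6278j, V3=-17.30+0.000j, V4=-0.1352-1.963j, V5=9.155-1.963j
aux → i_V1=-0.4802+0.1623j, i_V2=-0.7403-7.364j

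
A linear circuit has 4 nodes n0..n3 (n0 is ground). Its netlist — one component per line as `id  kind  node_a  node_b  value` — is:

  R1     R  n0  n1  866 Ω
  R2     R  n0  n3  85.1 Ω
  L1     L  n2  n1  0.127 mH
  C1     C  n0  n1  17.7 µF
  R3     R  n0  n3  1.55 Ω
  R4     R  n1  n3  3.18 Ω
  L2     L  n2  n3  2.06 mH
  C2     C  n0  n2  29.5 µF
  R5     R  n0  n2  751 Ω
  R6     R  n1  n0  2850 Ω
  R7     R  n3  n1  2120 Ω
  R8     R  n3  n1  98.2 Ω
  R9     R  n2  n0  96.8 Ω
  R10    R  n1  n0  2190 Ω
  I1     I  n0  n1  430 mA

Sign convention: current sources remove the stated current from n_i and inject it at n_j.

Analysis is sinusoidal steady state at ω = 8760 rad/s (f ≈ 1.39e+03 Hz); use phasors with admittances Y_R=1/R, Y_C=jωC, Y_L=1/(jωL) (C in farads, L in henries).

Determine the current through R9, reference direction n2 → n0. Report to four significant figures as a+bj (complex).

Element admittances at ω=8760 rad/s:
  Y(R1) = 0.001155+0.000j S between n0,n1
  Y(R2) = 0.01175+0.000j S between n0,n3
  Y(L1) = 0.000-0.8989j S between n2,n1
  Y(C1) = 0.000+0.1551j S between n0,n1
  Y(R3) = 0.6452+0.000j S between n0,n3
  Y(R4) = 0.3145+0.000j S between n1,n3
  Y(L2) = 0.000-0.05542j S between n2,n3
  Y(C2) = 0.000+0.2584j S between n0,n2
  Y(R5) = 0.001332+0.000j S between n0,n2
  Y(R6) = 0.0003509+0.000j S between n1,n0
  Y(R7) = 0.0004717+0.000j S between n3,n1
  Y(R8) = 0.01018+0.000j S between n3,n1
  Y(R9) = 0.01033+0.000j S between n2,n0
  Y(R10) = 0.0004566+0.000j S between n1,n0
  I1: injects 0.43 A into n1 (from n0)
Assemble and solve the 3×3 MNA system:
  V(n1)=0.3875-0.7323j  V(n2)=0.4912-0.9753j  V(n3)=0.08821-0.2652j

0.005074-0.01007j A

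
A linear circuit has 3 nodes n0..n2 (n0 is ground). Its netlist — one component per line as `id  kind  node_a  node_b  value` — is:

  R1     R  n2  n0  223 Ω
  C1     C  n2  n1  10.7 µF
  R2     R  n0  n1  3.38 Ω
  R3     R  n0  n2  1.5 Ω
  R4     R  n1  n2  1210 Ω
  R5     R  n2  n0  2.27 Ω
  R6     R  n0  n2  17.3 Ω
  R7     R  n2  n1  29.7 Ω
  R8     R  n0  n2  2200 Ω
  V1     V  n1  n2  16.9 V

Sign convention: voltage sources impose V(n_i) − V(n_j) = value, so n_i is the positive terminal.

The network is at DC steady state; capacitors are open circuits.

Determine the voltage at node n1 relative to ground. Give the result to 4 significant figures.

Apply KCL at each of the 2 non-ground nodes and solve the resulting linear system.
Node n1: branches {C1, R2, R4, R7, V1} → V_1 = 13.49
Node n2: branches {R1, C1, R3, R4, R5, R6, R7, R8, V1} → V_2 = -3.411
Source currents: i(V1)=-4.574

13.49 V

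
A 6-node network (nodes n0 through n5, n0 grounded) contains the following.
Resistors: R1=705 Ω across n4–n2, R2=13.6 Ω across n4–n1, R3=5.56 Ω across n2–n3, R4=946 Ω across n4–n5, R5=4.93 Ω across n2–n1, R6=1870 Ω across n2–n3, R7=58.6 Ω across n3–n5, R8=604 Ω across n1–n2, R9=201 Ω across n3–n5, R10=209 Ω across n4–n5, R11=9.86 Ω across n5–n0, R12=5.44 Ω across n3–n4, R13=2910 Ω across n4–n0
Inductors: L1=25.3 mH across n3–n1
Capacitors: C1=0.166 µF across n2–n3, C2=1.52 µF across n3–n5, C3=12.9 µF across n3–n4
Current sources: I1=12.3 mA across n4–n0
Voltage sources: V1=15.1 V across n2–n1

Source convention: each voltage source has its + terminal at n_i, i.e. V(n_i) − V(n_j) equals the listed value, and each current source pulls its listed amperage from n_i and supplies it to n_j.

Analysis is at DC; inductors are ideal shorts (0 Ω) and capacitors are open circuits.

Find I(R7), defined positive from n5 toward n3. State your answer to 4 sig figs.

0.007580 A

Element admittances at DC:
  Y(R1) = 0.001418 S between n4,n2
  Y(R2) = 0.07353 S between n4,n1
  L1: short n3↔n1 (DC inductor)
  Y(C1) = 0.000 S between n2,n3
  Y(R3) = 0.1799 S between n2,n3
  Y(R4) = 0.001057 S between n4,n5
  Y(R5) = 0.2028 S between n2,n1
  I1: injects 0.0123 A into n0 (from n4)
  Y(R6) = 0.0005348 S between n2,n3
  Y(R7) = 0.01706 S between n3,n5
  Y(C2) = 0.000 S between n3,n5
  Y(R8) = 0.001656 S between n1,n2
  Y(R9) = 0.004975 S between n3,n5
  Y(R10) = 0.004785 S between n4,n5
  Y(R11) = 0.1014 S between n5,n0
  Y(R12) = 0.1838 S between n3,n4
  Y(R13) = 0.0003436 S between n4,n0
  Y(C3) = 0.000 S between n3,n4
  V1: constraint V(n2)−V(n1) = 15.1
Assemble and solve the 7×7 MNA system:
  V(n1)=-0.5637  V(n2)=14.54  V(n3)=-0.5637  V(n4)=-0.5188  V(n5)=-0.1195
  i(L1)=2.742  i(V1)=-5.833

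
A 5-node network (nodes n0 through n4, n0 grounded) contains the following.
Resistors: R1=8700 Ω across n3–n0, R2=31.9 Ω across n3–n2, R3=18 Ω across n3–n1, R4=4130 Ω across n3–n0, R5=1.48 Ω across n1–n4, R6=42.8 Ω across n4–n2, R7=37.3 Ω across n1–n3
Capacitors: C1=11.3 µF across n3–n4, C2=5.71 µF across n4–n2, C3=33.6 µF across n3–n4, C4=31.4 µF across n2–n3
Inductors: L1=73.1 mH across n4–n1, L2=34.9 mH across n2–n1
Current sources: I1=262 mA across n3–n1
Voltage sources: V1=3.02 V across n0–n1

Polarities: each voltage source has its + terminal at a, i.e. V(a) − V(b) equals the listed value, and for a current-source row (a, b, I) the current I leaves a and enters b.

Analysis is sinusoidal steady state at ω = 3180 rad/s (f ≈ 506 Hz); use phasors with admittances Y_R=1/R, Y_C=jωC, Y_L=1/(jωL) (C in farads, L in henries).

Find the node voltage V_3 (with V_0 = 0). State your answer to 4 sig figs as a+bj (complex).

MNA unknowns: 4 node voltages V₁..V_4 plus 1 source current (V1)
R1: Y=0.0001149+0.000j on G[3,0]
R2: Y=0.03135+0.000j on G[3,2]
C1: Y=0.000+0.03593j on G[3,4]
R3: Y=0.05556+0.000j on G[3,1]
R4: Y=0.0002421+0.000j on G[3,0]
C2: Y=0.000+0.01816j on G[4,2]
L1: Y=0.000-0.004302j on G[4,1]
C3: Y=0.000+0.1068j on G[3,4]
R5: Y=0.6757+0.000j on G[1,4]
C4: Y=0.000+0.09985j on G[2,3]
R6: Y=0.02336+0.000j on G[4,2]
L2: Y=0.000-0.009010j on G[2,1]
R7: Y=0.02681+0.000j on G[1,3]
I1: z[3]−=0.262, z[1]+=0.262
V1: row V0−V1=3.02, i_V1 at 0,1
solve → V1=-3.020+0.000j, V2=-4.028+0.6886j, V3=-3.964+0.9664j, V4=-3.299-0.1335j
aux → i_V1=-0.001416+0.0003451j

-3.964+0.9664j V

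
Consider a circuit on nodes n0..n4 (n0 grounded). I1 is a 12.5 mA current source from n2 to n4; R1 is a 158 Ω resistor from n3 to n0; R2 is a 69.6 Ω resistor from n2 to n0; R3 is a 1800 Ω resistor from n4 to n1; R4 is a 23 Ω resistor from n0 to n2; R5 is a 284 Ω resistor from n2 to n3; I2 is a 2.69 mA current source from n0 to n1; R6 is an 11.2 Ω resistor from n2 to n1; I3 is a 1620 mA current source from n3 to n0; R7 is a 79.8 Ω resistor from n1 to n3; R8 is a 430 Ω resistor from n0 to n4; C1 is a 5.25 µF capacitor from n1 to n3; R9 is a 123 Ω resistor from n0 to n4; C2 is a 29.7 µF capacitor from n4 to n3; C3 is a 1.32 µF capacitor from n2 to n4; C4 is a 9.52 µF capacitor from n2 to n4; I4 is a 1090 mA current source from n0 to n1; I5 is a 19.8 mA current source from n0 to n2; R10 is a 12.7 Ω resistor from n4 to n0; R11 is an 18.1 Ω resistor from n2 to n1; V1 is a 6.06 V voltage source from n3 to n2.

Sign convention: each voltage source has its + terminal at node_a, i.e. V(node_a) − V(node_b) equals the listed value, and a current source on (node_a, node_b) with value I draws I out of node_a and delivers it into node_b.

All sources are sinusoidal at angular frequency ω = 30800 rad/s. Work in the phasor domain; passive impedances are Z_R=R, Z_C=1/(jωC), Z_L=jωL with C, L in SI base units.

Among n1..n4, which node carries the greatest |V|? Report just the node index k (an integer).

MNA unknowns: 4 node voltages V₁..V_4 plus 1 source current (V1)
I1: z[2]−=0.0125, z[4]+=0.0125
R1: Y=0.006329+0.000j on G[3,0]
R2: Y=0.01437+0.000j on G[2,0]
R3: Y=0.0005556+0.000j on G[4,1]
R4: Y=0.04348+0.000j on G[0,2]
R5: Y=0.003521+0.000j on G[2,3]
I2: z[0]−=0.00269, z[1]+=0.00269
R6: Y=0.08929+0.000j on G[2,1]
I3: z[3]−=1.62, z[0]+=1.62
R7: Y=0.01253+0.000j on G[1,3]
R8: Y=0.002326+0.000j on G[0,4]
C1: Y=0.000+0.1617j on G[1,3]
R9: Y=0.008130+0.000j on G[0,4]
C2: Y=0.000+0.9148j on G[4,3]
C3: Y=0.000+0.04066j on G[2,4]
C4: Y=0.000+0.2932j on G[2,4]
I4: z[0]−=1.09, z[1]+=1.09
I5: z[0]−=0.0198, z[2]+=0.0198
R10: Y=0.07874+0.000j on G[4,0]
R11: Y=0.05525+0.000j on G[2,1]
V1: row V3−V2=6.06, i_V1 at 3,2
solve → V1=0.5840-0.6079j, V2=-6.143+0.07703j, V3=-0.08321+0.07703j, V4=-1.700-0.05542j
aux → i_V1=-1.401-1.380j

2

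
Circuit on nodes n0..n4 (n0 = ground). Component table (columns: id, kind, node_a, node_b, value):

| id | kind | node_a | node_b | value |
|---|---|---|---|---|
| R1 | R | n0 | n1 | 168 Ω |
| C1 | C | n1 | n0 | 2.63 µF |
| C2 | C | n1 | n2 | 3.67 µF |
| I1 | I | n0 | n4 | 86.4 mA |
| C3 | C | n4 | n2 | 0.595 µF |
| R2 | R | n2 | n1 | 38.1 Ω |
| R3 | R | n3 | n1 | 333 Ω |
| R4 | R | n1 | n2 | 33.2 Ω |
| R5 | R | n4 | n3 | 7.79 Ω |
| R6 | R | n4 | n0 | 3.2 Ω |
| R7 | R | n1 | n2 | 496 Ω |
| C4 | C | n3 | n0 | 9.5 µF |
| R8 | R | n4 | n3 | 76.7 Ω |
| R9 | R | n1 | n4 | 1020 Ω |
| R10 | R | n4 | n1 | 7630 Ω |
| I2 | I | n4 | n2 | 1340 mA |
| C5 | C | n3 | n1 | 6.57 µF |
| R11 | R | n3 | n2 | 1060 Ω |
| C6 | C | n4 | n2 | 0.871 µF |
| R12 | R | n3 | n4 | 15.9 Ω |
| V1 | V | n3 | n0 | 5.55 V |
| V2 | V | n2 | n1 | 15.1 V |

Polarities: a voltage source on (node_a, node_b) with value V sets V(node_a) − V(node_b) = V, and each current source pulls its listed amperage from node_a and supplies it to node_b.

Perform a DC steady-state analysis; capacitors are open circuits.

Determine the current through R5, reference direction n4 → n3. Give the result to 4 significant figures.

-0.7084 A

Apply KCL at each of the 4 non-ground nodes and solve the resulting linear system.
Node n1: branches {R1, C1, C2, R2, R3, R4, R7, R9, R10, C5, V2} → V_1 = 122.4
Node n2: branches {C2, C3, R2, R4, R7, I2, R11, C6, V2} → V_2 = 137.5
Node n3: branches {R3, R5, C4, R8, C5, R11, R12, V1} → V_3 = 5.550
Node n4: branches {I1, C3, R5, R6, R8, R9, R10, I2, C6, R12} → V_4 = 0.03150
Source currents: i(V1)=-0.6520, i(V2)=0.3339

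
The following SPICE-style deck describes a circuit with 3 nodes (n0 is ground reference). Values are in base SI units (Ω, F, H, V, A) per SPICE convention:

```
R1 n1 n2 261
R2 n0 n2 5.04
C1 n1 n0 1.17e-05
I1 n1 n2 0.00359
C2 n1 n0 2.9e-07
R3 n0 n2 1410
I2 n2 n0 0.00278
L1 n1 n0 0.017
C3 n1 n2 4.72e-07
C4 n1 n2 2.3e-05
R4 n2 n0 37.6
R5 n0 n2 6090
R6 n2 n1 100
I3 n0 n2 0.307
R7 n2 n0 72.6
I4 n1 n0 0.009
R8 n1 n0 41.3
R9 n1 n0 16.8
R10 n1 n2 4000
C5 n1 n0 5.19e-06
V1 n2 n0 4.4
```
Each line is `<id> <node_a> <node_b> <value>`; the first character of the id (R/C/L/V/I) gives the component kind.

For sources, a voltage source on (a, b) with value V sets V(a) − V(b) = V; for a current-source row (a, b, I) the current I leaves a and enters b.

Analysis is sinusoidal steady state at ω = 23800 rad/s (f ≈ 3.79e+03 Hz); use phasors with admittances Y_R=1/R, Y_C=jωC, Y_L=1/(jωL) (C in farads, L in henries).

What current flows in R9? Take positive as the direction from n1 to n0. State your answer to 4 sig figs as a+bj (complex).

0.1504+0.01220j A

Apply KCL at each of the 2 non-ground nodes and solve the resulting linear system.
Node n1: branches {R1, C1, I1, C2, L1, C3, C4, R6, I4, R8, R9, R10, C5} → V_1 = 2.526+0.2049j
Node n2: branches {R1, R2, I1, R3, I2, C3, C4, R4, R5, R6, I3, R7, R10, V1} → V_2 = 4.400+0.000j
Source currents: i(V1)=-0.8875-1.044j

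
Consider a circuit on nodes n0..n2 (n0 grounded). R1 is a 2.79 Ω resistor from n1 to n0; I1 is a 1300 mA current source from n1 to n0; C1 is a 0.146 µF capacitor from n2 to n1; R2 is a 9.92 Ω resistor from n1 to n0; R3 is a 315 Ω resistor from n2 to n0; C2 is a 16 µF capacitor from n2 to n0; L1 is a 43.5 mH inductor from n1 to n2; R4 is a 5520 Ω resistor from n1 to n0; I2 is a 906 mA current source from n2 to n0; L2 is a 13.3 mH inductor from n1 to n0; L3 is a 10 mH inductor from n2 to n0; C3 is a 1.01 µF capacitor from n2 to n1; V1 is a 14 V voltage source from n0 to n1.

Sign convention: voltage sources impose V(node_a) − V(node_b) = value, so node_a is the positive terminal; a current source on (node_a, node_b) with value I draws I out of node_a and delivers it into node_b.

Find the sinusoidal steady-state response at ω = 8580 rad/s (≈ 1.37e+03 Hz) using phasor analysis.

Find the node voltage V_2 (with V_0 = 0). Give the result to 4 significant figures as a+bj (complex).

-0.9252+6.797j V

Element admittances at ω=8580 rad/s:
  Y(R1) = 0.3584+0.000j S between n1,n0
  I1: injects 1.3 A into n0 (from n1)
  Y(C1) = 0.000+0.001253j S between n2,n1
  Y(R2) = 0.1008+0.000j S between n1,n0
  Y(R3) = 0.003175+0.000j S between n2,n0
  Y(C2) = 0.000+0.1373j S between n2,n0
  Y(L1) = 0.000-0.002679j S between n1,n2
  Y(R4) = 0.0001812+0.000j S between n1,n0
  I2: injects 0.906 A into n0 (from n2)
  Y(L2) = 0.000-0.008763j S between n1,n0
  Y(L3) = 0.000-0.01166j S between n2,n0
  Y(C3) = 0.000+0.008666j S between n2,n1
  V1: constraint V(n0)−V(n1) = 14
Assemble and solve the 3×3 MNA system:
  V(n1)=-14.00+0.000j  V(n2)=-0.9252+6.797j
  i(V1)=-5.083+0.02803j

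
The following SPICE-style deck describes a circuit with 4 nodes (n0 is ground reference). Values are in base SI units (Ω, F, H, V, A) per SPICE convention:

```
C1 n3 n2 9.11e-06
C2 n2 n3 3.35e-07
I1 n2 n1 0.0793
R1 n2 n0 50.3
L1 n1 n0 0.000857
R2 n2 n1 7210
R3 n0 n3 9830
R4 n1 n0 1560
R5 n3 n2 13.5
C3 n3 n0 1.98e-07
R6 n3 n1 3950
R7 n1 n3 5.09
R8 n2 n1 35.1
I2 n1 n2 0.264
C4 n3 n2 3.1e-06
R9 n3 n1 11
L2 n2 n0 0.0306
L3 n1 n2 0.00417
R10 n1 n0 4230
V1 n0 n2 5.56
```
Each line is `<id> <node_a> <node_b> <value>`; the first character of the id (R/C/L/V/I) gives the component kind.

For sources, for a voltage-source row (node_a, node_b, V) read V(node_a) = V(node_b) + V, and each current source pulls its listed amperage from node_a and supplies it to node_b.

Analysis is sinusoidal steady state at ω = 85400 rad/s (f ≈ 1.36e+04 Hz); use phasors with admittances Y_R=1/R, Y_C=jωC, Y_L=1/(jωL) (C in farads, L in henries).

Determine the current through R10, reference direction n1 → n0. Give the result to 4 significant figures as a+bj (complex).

Element admittances at ω=85400 rad/s:
  Y(C1) = 0.000+0.7780j S between n3,n2
  Y(C2) = 0.000+0.02861j S between n2,n3
  I1: injects 0.0793 A into n1 (from n2)
  Y(R1) = 0.01988+0.000j S between n2,n0
  Y(L1) = 0.000-0.01366j S between n1,n0
  Y(R2) = 0.0001387+0.000j S between n2,n1
  Y(R3) = 0.0001017+0.000j S between n0,n3
  Y(R4) = 0.0006410+0.000j S between n1,n0
  Y(R5) = 0.07407+0.000j S between n3,n2
  Y(C3) = 0.000+0.01691j S between n3,n0
  Y(R6) = 0.0002532+0.000j S between n3,n1
  Y(R7) = 0.1965+0.000j S between n1,n3
  Y(R8) = 0.02849+0.000j S between n2,n1
  I2: injects 0.264 A into n2 (from n1)
  Y(C4) = 0.000+0.2647j S between n3,n2
  Y(R9) = 0.09091+0.000j S between n3,n1
  Y(L2) = 0.000-0.0003827j S between n2,n0
  Y(L3) = 0.000-0.002808j S between n1,n2
  Y(R10) = 0.0002364+0.000j S between n1,n0
  V1: constraint V(n0)−V(n2) = 5.56
Assemble and solve the 4×4 MNA system:
  V(n1)=-6.118-0.1346j  V(n2)=-5.560+0.000j  V(n3)=-5.558+0.1477j
  i(V1)=-0.1208-0.008362j

-0.001446-3.183e-05j A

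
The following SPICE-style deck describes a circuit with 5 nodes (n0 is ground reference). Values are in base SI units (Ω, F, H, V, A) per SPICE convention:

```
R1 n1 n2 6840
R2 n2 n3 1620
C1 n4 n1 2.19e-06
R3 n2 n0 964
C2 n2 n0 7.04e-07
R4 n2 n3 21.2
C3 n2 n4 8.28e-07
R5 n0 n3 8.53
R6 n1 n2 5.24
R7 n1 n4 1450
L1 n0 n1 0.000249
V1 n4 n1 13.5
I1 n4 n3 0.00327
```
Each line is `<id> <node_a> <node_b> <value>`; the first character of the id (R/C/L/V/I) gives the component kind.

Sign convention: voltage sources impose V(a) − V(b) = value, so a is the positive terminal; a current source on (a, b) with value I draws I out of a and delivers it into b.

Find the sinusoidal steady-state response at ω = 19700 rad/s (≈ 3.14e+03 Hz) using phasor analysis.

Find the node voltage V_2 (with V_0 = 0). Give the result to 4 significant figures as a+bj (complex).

0.2859+0.9532j V

Apply KCL at each of the 4 non-ground nodes and solve the resulting linear system.
Node n1: branches {R1, C1, R6, R7, L1, V1} → V_1 = 0.1830+0.004390j
Node n2: branches {R1, R2, R3, C2, R4, C3, R6} → V_2 = 0.2859+0.9532j
Node n3: branches {R2, R4, R5, I1} → V_3 = 0.1026+0.2760j
Node n4: branches {C1, C3, R7, V1, I1} → V_4 = 13.68+0.004390j
Source currents: i(V1)=-0.02806-0.8010j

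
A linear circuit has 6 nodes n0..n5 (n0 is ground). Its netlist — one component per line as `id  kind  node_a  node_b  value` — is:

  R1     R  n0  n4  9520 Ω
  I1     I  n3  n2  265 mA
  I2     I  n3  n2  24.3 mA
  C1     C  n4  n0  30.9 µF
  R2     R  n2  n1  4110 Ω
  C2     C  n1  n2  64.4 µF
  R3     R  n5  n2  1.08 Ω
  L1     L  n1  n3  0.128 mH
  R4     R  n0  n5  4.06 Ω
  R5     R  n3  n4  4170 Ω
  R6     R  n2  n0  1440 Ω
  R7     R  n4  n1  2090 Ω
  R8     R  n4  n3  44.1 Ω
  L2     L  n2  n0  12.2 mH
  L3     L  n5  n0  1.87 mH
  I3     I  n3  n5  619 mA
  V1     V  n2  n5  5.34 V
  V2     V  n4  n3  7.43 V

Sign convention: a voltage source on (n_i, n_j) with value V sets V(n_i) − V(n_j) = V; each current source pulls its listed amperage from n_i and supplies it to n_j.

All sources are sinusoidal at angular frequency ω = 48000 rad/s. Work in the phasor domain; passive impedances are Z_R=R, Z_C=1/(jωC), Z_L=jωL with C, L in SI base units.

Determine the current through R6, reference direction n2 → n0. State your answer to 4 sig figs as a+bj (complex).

Element admittances at ω=48000 rad/s:
  Y(R1) = 0.0001050+0.000j S between n0,n4
  I1: injects 0.265 A into n2 (from n3)
  I2: injects 0.0243 A into n2 (from n3)
  Y(C1) = 0.000+1.483j S between n4,n0
  Y(R2) = 0.0002433+0.000j S between n2,n1
  Y(C2) = 0.000+3.091j S between n1,n2
  Y(R3) = 0.9259+0.000j S between n5,n2
  Y(L1) = 0.000-0.1628j S between n1,n3
  Y(R4) = 0.2463+0.000j S between n0,n5
  Y(R5) = 0.0002398+0.000j S between n3,n4
  Y(R6) = 0.0006944+0.000j S between n2,n0
  Y(R7) = 0.0004785+0.000j S between n4,n1
  Y(R8) = 0.02268+0.000j S between n4,n3
  Y(L2) = 0.000-0.001708j S between n2,n0
  Y(L3) = 0.000-0.01114j S between n5,n0
  I3: injects 0.619 A into n5 (from n3)
  V1: constraint V(n2)−V(n5) = 5.34
  V2: constraint V(n4)−V(n3) = 7.43
Assemble and solve the 7×7 MNA system:
  V(n1)=3.454+8.404j  V(n2)=2.812+7.942j  V(n3)=-8.768-0.3498j  V(n4)=-1.338-0.3498j  V(n5)=-2.528+7.942j
  i(V1)=-6.098+1.984j  i(V2)=-0.6867+1.989j

0.001953+0.005515j A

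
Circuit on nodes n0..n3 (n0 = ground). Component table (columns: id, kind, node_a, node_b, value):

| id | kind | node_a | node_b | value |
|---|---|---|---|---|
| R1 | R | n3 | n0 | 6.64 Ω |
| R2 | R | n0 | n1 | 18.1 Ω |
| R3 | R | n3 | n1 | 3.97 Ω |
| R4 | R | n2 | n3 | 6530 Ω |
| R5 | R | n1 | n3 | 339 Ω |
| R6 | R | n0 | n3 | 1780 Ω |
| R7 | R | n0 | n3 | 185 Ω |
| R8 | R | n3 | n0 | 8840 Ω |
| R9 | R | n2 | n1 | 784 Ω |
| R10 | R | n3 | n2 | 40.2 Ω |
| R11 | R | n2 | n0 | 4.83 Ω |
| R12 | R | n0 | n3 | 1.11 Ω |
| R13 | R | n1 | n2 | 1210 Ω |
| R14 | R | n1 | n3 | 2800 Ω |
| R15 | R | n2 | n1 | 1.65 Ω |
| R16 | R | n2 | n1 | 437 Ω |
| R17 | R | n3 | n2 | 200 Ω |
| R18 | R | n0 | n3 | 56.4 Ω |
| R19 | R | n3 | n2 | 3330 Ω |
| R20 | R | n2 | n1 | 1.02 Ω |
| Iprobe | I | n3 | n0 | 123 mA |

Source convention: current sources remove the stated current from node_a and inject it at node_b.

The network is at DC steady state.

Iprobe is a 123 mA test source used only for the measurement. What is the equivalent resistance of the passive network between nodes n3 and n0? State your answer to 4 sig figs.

Element admittances at DC:
  Y(R1) = 0.1506 S between n3,n0
  Y(R2) = 0.05525 S between n0,n1
  Y(R3) = 0.2519 S between n3,n1
  Y(R4) = 0.0001531 S between n2,n3
  Y(R5) = 0.002950 S between n1,n3
  Y(R6) = 0.0005618 S between n0,n3
  Y(R7) = 0.005405 S between n0,n3
  Y(R8) = 0.0001131 S between n3,n0
  Y(R9) = 0.001276 S between n2,n1
  Y(R10) = 0.02488 S between n3,n2
  Y(R11) = 0.2070 S between n2,n0
  Y(R12) = 0.9009 S between n0,n3
  Y(R13) = 0.0008264 S between n1,n2
  Y(R14) = 0.0003571 S between n1,n3
  Y(R15) = 0.6061 S between n2,n1
  Y(R16) = 0.002288 S between n2,n1
  Y(R17) = 0.005000 S between n3,n2
  Y(R18) = 0.01773 S between n0,n3
  Y(R19) = 0.0003003 S between n3,n2
  Y(R20) = 0.9804 S between n2,n1
  Iprobe: injects 0.123 A into n0 (from n3)
Assemble and solve the 3×3 MNA system:
  V(n1)=-0.05551  V(n2)=-0.04999  V(n3)=-0.1019

R_eq = 0.8285 Ω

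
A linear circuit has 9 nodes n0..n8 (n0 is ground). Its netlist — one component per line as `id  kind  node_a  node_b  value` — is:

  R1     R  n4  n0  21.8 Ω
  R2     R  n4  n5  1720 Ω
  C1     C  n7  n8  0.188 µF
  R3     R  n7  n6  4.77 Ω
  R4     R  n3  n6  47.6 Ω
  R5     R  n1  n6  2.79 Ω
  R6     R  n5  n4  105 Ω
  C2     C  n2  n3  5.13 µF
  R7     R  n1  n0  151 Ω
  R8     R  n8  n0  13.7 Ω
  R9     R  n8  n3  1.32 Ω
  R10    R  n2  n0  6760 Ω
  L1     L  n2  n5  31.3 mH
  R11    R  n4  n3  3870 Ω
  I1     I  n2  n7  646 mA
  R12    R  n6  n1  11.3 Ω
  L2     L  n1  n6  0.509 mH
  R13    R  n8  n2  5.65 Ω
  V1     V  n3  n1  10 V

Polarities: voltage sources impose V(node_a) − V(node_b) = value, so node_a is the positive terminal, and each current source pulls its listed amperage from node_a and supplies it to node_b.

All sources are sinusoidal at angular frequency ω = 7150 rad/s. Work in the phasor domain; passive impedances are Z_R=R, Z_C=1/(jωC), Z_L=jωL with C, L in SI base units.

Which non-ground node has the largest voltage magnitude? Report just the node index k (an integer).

1

Apply KCL at each of the 8 non-ground nodes and solve the resulting linear system.
Node n1: branches {R5, R7, R12, L2, V1} → V_1 = -8.335-0.3117j
Node n2: branches {C2, R10, L1, I1, R13} → V_2 = -2.632+0.7158j
Node n3: branches {R4, C2, R9, R11, V1} → V_3 = 1.665-0.3117j
Node n4: branches {R1, R2, R6, R11} → V_4 = -0.04368+0.2255j
Node n5: branches {R2, R6, L1} → V_5 = -0.2856+1.263j
Node n6: branches {R3, R4, R5, R12, L2} → V_6 = -6.979+0.4979j
Node n7: branches {C1, R3, I1} → V_7 = -3.893+0.5279j
Node n8: branches {C1, R8, R9, R13} → V_8 = 0.7890-0.1149j
Source currents: i(V1)=-0.8837+0.008652j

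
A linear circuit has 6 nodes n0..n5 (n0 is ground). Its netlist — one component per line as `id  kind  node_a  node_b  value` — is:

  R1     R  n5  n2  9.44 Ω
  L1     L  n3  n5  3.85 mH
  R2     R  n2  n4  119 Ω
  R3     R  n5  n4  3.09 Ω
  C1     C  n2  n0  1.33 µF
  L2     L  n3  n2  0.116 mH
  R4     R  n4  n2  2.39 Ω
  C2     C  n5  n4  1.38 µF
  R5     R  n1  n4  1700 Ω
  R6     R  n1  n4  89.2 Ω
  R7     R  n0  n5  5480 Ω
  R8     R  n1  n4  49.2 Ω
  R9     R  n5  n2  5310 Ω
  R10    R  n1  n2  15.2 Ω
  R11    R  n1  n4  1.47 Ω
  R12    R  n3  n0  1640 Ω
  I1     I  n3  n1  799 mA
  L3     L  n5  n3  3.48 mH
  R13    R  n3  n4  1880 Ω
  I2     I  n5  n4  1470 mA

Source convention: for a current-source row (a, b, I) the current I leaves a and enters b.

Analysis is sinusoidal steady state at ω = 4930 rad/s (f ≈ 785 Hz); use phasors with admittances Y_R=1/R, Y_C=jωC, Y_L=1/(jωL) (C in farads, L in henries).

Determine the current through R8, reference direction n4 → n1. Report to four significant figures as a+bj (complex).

Element admittances at ω=4930 rad/s:
  Y(R1) = 0.1059+0.000j S between n5,n2
  Y(L1) = 0.000-0.05269j S between n3,n5
  Y(R2) = 0.008403+0.000j S between n2,n4
  Y(R3) = 0.3236+0.000j S between n5,n4
  Y(C1) = 0.000+0.006557j S between n2,n0
  Y(L2) = 0.000-1.749j S between n3,n2
  Y(R4) = 0.4184+0.000j S between n4,n2
  Y(C2) = 0.000+0.006803j S between n5,n4
  Y(R5) = 0.0005882+0.000j S between n1,n4
  Y(R6) = 0.01121+0.000j S between n1,n4
  Y(R7) = 0.0001825+0.000j S between n0,n5
  Y(R8) = 0.02033+0.000j S between n1,n4
  Y(R9) = 0.0001883+0.000j S between n5,n2
  Y(R10) = 0.06579+0.000j S between n1,n2
  Y(R11) = 0.6803+0.000j S between n1,n4
  Y(R12) = 0.0006098+0.000j S between n3,n0
  I1: injects 0.799 A into n1 (from n3)
  Y(L3) = 0.000-0.05829j S between n5,n3
  Y(R13) = 0.0005319+0.000j S between n3,n4
  I2: injects 1.47 A into n4 (from n5)
Assemble and solve the 5×5 MNA system:
  V(n1)=2.880-0.3097j  V(n2)=0.06711-0.05592j  V(n3)=-0.04754-0.5215j  V(n4)=2.019-0.3331j  V(n5)=-1.850-0.6687j

-0.01752-0.0004764j A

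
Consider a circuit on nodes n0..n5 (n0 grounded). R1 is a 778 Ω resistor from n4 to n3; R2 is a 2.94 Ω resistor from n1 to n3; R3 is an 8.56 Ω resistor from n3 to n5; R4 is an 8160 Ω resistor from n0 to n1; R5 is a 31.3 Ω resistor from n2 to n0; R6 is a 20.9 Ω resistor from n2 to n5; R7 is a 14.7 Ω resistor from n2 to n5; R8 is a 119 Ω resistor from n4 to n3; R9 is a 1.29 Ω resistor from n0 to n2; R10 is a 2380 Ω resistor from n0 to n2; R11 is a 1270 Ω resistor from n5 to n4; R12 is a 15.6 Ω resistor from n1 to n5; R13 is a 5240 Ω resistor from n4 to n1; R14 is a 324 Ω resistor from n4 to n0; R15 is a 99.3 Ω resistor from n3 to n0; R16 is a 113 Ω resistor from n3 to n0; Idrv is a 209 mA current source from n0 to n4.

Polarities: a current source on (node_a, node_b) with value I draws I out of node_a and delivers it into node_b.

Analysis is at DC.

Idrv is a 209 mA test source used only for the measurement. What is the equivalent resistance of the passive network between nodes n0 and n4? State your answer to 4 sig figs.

Element admittances at DC:
  Y(R1) = 0.001285 S between n4,n3
  Y(R2) = 0.3401 S between n1,n3
  Y(R3) = 0.1168 S between n3,n5
  Y(R4) = 0.0001225 S between n0,n1
  Y(R5) = 0.03195 S between n2,n0
  Y(R6) = 0.04785 S between n2,n5
  Y(R7) = 0.06803 S between n2,n5
  Y(R8) = 0.008403 S between n4,n3
  Y(R9) = 0.7752 S between n0,n2
  Y(R10) = 0.0004202 S between n0,n2
  Y(R11) = 0.0007874 S between n5,n4
  Y(R12) = 0.06410 S between n1,n5
  Y(R13) = 0.0001908 S between n4,n1
  Y(R14) = 0.003086 S between n4,n0
  Y(R15) = 0.01007 S between n3,n0
  Y(R16) = 0.008850 S between n3,n0
  Idrv: injects 0.209 A into n4 (from n0)
Assemble and solve the 5×5 MNA system:
  V(n1)=1.757  V(n2)=0.1517  V(n3)=1.853  V(n4)=16.60  V(n5)=1.209

R_eq = 79.40 Ω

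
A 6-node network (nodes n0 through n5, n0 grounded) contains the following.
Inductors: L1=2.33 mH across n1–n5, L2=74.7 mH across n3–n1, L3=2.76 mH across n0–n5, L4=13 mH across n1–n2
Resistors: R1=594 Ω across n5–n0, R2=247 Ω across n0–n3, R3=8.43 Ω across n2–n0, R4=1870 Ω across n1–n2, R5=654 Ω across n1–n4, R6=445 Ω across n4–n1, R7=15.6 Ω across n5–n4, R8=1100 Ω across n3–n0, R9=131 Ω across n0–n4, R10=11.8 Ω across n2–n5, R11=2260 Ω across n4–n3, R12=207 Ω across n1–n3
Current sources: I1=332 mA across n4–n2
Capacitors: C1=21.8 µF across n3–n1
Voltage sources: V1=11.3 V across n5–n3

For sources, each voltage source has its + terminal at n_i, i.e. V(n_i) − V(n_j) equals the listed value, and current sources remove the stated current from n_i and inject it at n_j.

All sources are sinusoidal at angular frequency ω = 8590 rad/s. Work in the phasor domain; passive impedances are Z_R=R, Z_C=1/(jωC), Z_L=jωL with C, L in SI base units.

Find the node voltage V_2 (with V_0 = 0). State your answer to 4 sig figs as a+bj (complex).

1.403+0.1234j V

Element admittances at ω=8590 rad/s:
  Y(L1) = 0.000-0.04996j S between n1,n5
  Y(R1) = 0.001684+0.000j S between n5,n0
  Y(R2) = 0.004049+0.000j S between n0,n3
  Y(R3) = 0.1186+0.000j S between n2,n0
  Y(R4) = 0.0005348+0.000j S between n1,n2
  Y(L2) = 0.000-0.001558j S between n3,n1
  I1: injects 0.332 A into n2 (from n4)
  Y(R5) = 0.001529+0.000j S between n1,n4
  Y(R6) = 0.002247+0.000j S between n4,n1
  Y(R7) = 0.06410+0.000j S between n5,n4
  Y(R8) = 0.0009091+0.000j S between n3,n0
  Y(R9) = 0.007634+0.000j S between n0,n4
  Y(R10) = 0.08475+0.000j S between n2,n5
  Y(L3) = 0.000-0.04218j S between n0,n5
  Y(C1) = 0.000+0.1873j S between n3,n1
  Y(R11) = 0.0004425+0.000j S between n4,n3
  Y(R12) = 0.004831+0.000j S between n1,n3
  Y(L4) = 0.000-0.008955j S between n1,n2
  V1: constraint V(n5)−V(n3) = 11.3
Assemble and solve the 6×6 MNA system:
  V(n1)=-16.77-2.348j  V(n2)=1.403+0.1234j  V(n3)=-11.48-1.609j  V(n4)=-5.419-1.484j  V(n5)=-0.1750-1.609j
  i(V1)=-0.1712+0.9795j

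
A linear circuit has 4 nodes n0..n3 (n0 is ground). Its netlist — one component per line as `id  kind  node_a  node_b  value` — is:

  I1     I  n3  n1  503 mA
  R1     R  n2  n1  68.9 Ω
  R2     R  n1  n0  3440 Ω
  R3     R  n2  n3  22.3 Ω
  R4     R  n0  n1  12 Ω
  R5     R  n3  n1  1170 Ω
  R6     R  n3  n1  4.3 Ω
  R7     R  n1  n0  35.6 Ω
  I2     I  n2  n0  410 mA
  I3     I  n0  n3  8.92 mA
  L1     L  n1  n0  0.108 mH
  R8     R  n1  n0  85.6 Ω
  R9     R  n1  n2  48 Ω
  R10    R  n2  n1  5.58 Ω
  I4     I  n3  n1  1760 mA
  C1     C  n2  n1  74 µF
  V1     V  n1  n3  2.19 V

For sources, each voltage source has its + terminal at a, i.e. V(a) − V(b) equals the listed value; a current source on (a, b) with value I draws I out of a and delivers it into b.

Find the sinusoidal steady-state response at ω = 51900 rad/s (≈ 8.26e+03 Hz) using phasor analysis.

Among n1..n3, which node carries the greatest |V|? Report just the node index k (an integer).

Element admittances at ω=51900 rad/s:
  I1: injects 0.503 A into n1 (from n3)
  Y(R1) = 0.01451+0.000j S between n2,n1
  Y(R2) = 0.0002907+0.000j S between n1,n0
  Y(R3) = 0.04484+0.000j S between n2,n3
  Y(R4) = 0.08333+0.000j S between n0,n1
  Y(R5) = 0.0008547+0.000j S between n3,n1
  Y(R6) = 0.2326+0.000j S between n3,n1
  Y(R7) = 0.02809+0.000j S between n1,n0
  I2: injects 0.41 A into n0 (from n2)
  I3: injects 0.00892 A into n3 (from n0)
  Y(L1) = 0.000-0.1784j S between n1,n0
  Y(R8) = 0.01168+0.000j S between n1,n0
  Y(R9) = 0.02083+0.000j S between n1,n2
  Y(R10) = 0.1792+0.000j S between n2,n1
  I4: injects 1.76 A into n1 (from n3)
  Y(C1) = 0.000+3.841j S between n2,n1
  V1: constraint V(n1)−V(n3) = 2.19
Assemble and solve the 4×4 MNA system:
  V(n1)=-1.052-1.521j  V(n2)=-1.061-1.389j  V(n3)=-3.242-1.521j
  i(V1)=1.645-0.005907j

3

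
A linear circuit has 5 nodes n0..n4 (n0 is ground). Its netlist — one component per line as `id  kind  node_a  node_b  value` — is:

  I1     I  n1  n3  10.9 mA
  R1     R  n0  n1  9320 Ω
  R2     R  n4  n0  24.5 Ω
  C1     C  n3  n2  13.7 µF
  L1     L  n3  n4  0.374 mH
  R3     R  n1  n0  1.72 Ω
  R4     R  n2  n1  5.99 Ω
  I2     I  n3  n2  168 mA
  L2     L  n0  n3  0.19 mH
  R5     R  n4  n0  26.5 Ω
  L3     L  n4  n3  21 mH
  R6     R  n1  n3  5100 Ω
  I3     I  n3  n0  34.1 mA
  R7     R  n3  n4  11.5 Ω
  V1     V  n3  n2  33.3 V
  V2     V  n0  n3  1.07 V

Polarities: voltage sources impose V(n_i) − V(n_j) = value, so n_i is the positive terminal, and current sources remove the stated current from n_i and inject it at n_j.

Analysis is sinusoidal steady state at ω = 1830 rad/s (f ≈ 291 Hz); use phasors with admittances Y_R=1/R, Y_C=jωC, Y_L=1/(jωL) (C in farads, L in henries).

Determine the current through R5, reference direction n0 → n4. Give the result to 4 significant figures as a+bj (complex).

0.04014-0.002107j A

Apply KCL at each of the 4 non-ground nodes and solve the resulting linear system.
Node n1: branches {I1, R1, R3, R4, R6} → V_1 = -7.679+0.000j
Node n2: branches {C1, R4, I2, V1} → V_2 = -34.37+0.000j
Node n3: branches {I1, C1, L1, I2, L2, L3, R6, I3, R7, V1, V2} → V_3 = -1.070+0.000j
Node n4: branches {R2, L1, R5, L3, R7} → V_4 = -1.064+0.05583j
Source currents: i(V1)=-4.624-0.8349j, i(V2)=-4.515+3.082j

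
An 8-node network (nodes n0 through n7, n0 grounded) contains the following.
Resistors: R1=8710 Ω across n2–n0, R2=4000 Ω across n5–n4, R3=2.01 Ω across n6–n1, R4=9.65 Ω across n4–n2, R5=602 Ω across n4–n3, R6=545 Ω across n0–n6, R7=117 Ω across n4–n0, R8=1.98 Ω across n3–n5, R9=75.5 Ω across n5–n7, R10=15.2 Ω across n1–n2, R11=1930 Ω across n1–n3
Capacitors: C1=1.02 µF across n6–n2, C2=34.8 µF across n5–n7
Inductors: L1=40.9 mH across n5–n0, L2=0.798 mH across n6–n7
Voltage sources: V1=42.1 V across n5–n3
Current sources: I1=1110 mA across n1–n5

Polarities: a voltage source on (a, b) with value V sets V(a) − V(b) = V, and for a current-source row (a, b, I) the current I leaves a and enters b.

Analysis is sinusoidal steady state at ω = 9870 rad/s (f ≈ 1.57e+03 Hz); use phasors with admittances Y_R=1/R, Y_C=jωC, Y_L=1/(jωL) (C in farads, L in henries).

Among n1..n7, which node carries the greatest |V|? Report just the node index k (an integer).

3

Apply KCL at each of the 7 non-ground nodes and solve the resulting linear system.
Node n1: branches {R3, R10, R11, I1} → V_1 = -0.8877-0.08691j
Node n2: branches {R1, C1, R4, R10} → V_2 = -1.497+0.4508j
Node n3: branches {R5, R8, R11, V1} → V_3 = -40.46+5.696j
Node n4: branches {R2, R4, R5, R7} → V_4 = -1.945+0.5049j
Node n5: branches {R2, L1, C2, R8, R9, V1, I1} → V_5 = 1.641+5.696j
Node n6: branches {R3, C1, R6, L2} → V_6 = 1.465-0.1640j
Node n7: branches {C2, L2, R9} → V_7 = 1.535+9.126j
Source currents: i(V1)=-21.35+0.01162j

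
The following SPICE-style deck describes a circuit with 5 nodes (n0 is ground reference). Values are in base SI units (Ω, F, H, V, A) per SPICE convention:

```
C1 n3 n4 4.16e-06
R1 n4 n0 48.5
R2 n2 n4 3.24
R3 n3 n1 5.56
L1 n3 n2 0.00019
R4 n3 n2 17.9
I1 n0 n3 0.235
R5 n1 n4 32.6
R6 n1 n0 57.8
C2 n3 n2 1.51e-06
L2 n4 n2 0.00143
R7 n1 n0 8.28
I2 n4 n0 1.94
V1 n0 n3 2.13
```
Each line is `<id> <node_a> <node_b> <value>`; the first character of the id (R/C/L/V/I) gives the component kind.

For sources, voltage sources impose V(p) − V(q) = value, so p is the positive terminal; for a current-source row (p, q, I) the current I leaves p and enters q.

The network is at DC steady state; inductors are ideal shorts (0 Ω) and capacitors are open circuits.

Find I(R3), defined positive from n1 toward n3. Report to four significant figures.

Element admittances at DC:
  Y(C1) = 0.000 S between n3,n4
  Y(R1) = 0.02062 S between n4,n0
  Y(R2) = 0.3086 S between n2,n4
  Y(R3) = 0.1799 S between n3,n1
  L1: short n3↔n2 (DC inductor)
  Y(R4) = 0.05587 S between n3,n2
  I1: injects 0.235 A into n3 (from n0)
  Y(R5) = 0.03067 S between n1,n4
  Y(R6) = 0.01730 S between n1,n0
  Y(C2) = 0.000 S between n3,n2
  L2: short n4↔n2 (DC inductor)
  Y(R7) = 0.1208 S between n1,n0
  I2: injects 1.94 A into n0 (from n4)
  V1: constraint V(n0)−V(n3) = 2.13
Assemble and solve the 7×7 MNA system:
  V(n1)=-1.286  V(n2)=-2.130  V(n3)=-2.130  V(n4)=-2.130
  i(L1)=1.870  i(L2)=-1.870  i(V1)=1.483

0.1517 A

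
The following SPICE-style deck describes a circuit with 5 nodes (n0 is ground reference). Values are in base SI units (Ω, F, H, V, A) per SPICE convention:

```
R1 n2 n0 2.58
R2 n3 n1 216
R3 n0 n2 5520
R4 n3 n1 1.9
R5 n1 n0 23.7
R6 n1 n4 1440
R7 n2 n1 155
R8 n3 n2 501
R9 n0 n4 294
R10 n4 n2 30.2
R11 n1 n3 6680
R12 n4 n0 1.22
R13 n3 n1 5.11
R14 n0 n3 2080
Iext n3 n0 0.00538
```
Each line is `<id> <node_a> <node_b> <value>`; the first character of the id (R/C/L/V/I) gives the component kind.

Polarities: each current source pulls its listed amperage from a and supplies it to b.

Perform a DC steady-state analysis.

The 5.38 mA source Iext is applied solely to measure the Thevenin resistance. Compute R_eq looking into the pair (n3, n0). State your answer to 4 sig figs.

Apply KCL at each of the 4 non-ground nodes and solve the resulting linear system.
Node n1: branches {R2, R4, R5, R6, R7, R11, R13} → V_1 = -0.1038
Node n2: branches {R1, R3, R7, R8, R10} → V_2 = -0.002088
Node n3: branches {R2, R4, R8, R11, R13, R14, Iext} → V_3 = -0.1109
Node n4: branches {R6, R9, R10, R12} → V_4 = -0.0001649

R_eq = 20.61 Ω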